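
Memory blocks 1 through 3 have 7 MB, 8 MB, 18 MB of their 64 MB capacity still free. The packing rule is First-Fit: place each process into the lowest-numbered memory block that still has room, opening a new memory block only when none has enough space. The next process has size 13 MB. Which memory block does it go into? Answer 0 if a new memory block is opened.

3

Memory blocks with room: memory block 3 (18 MB).
The first with room is memory block 3.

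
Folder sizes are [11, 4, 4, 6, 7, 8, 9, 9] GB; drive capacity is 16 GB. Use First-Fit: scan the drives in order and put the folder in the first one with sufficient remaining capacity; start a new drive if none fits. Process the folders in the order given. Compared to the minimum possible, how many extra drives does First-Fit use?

First-Fit: [11,4] [4,6] [7,8] [9] [9] → 5 drives.
Total size 58 GB; any packing needs at least ⌈58/16⌉ = 4 drives.
An optimal packing achieves that bound: [11,4] [9,7] [9,6] [8,4] → 4 drives.
Excess: 5 − 4 = 1.

1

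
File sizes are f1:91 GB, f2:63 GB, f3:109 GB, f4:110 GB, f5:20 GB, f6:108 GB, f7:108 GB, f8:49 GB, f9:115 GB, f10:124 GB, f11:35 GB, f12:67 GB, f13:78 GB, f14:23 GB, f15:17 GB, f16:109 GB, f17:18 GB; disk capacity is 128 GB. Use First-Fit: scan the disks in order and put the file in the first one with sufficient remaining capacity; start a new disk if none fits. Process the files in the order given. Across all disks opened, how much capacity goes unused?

164

f1 (91 GB) → disk 1 (remaining 37 GB)
f2 (63 GB) → disk 2 (remaining 65 GB)
f3 (109 GB) → disk 3 (remaining 19 GB)
f4 (110 GB) → disk 4 (remaining 18 GB)
f5 (20 GB) → disk 1 (remaining 17 GB)
f6 (108 GB) → disk 5 (remaining 20 GB)
f7 (108 GB) → disk 6 (remaining 20 GB)
f8 (49 GB) → disk 2 (remaining 16 GB)
f9 (115 GB) → disk 7 (remaining 13 GB)
f10 (124 GB) → disk 8 (remaining 4 GB)
f11 (35 GB) → disk 9 (remaining 93 GB)
f12 (67 GB) → disk 9 (remaining 26 GB)
f13 (78 GB) → disk 10 (remaining 50 GB)
f14 (23 GB) → disk 9 (remaining 3 GB)
f15 (17 GB) → disk 1 (remaining 0 GB)
f16 (109 GB) → disk 11 (remaining 19 GB)
f17 (18 GB) → disk 3 (remaining 1 GB)
11 disks × 128 GB = 1408 GB; used 1244 GB; unused 164 GB.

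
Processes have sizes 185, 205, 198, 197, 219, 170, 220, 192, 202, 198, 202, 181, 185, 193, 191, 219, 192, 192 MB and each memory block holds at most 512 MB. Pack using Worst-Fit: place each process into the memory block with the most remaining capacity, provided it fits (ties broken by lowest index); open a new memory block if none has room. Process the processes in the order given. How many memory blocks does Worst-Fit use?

memory block 1: place 185 MB, 327 MB left
memory block 1: place 205 MB, 122 MB left
memory block 2: place 198 MB, 314 MB left
memory block 2: place 197 MB, 117 MB left
memory block 3: place 219 MB, 293 MB left
memory block 3: place 170 MB, 123 MB left
memory block 4: place 220 MB, 292 MB left
memory block 4: place 192 MB, 100 MB left
memory block 5: place 202 MB, 310 MB left
memory block 5: place 198 MB, 112 MB left
memory block 6: place 202 MB, 310 MB left
memory block 6: place 181 MB, 129 MB left
memory block 7: place 185 MB, 327 MB left
memory block 7: place 193 MB, 134 MB left
memory block 8: place 191 MB, 321 MB left
memory block 8: place 219 MB, 102 MB left
memory block 9: place 192 MB, 320 MB left
memory block 9: place 192 MB, 128 MB left

9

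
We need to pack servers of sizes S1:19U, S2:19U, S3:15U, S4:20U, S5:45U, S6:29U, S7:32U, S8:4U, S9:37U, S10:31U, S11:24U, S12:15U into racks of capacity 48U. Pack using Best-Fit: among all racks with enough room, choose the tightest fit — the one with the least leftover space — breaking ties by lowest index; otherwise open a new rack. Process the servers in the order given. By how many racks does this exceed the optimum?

Best-Fit: [19,19,4] [15,20] [45] [29] [32,15] [37] [31] [24] → 8 racks.
Total size 290U; any packing needs at least ⌈290/48⌉ = 7 racks.
An optimal packing achieves that bound: [45] [37,4] [32,15] [31,15] [29,19] [24,20] [19] → 7 racks.
Excess: 8 − 7 = 1.

1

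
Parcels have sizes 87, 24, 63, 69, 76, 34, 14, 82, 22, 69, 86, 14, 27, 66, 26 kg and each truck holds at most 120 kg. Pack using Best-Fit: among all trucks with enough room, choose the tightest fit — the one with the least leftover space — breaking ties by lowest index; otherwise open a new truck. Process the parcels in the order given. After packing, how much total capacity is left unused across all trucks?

201

truck 1: place 87 kg, 33 kg left
truck 1: place 24 kg, 9 kg left
truck 2: place 63 kg, 57 kg left
truck 3: place 69 kg, 51 kg left
truck 4: place 76 kg, 44 kg left
truck 4: place 34 kg, 10 kg left
truck 3: place 14 kg, 37 kg left
truck 5: place 82 kg, 38 kg left
truck 3: place 22 kg, 15 kg left
truck 6: place 69 kg, 51 kg left
truck 7: place 86 kg, 34 kg left
truck 3: place 14 kg, 1 kg left
truck 7: place 27 kg, 7 kg left
truck 8: place 66 kg, 54 kg left
truck 5: place 26 kg, 12 kg left
8 trucks × 120 kg = 960 kg; used 759 kg; unused 201 kg.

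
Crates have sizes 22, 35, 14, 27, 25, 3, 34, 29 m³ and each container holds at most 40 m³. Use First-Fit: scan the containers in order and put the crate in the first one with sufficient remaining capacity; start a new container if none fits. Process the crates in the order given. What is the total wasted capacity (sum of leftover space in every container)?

51

container 1: place 22 m³, 18 m³ left
container 2: place 35 m³, 5 m³ left
container 1: place 14 m³, 4 m³ left
container 3: place 27 m³, 13 m³ left
container 4: place 25 m³, 15 m³ left
container 1: place 3 m³, 1 m³ left
container 5: place 34 m³, 6 m³ left
container 6: place 29 m³, 11 m³ left
6 containers × 40 m³ = 240 m³; used 189 m³; unused 51 m³.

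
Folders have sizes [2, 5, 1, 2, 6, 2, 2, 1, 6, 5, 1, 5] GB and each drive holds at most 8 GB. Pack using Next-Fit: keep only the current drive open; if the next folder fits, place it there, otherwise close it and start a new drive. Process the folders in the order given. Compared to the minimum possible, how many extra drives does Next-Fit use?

Next-Fit: [2,5,1] [2,6] [2,2,1] [6] [5,1] [5] → 6 drives.
Total size 38 GB; any packing needs at least ⌈38/8⌉ = 5 drives.
An optimal packing achieves that bound: [6,2] [6,2] [5,2,1] [5,2,1] [5,1] → 5 drives.
Excess: 6 − 5 = 1.

1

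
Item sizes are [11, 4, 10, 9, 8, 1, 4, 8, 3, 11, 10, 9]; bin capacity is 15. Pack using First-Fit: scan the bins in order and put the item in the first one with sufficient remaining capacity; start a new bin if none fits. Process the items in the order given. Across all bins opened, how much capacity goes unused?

32

Put 11 in bin 1; 4 remain.
Put 4 in bin 1; 0 remain.
Put 10 in bin 2; 5 remain.
Put 9 in bin 3; 6 remain.
Put 8 in bin 4; 7 remain.
Put 1 in bin 2; 4 remain.
Put 4 in bin 2; 0 remain.
Put 8 in bin 5; 7 remain.
Put 3 in bin 3; 3 remain.
Put 11 in bin 6; 4 remain.
Put 10 in bin 7; 5 remain.
Put 9 in bin 8; 6 remain.
8 bins × 15 = 120; used 88; unused 32.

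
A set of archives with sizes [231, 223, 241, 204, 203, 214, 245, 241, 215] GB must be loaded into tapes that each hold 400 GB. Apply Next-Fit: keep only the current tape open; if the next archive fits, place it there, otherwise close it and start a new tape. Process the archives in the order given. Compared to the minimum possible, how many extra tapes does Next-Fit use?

Next-Fit: [231] [223] [241] [204] [203] [214] [245] [241] [215] → 9 tapes.
9 archives exceed 200 GB (half the capacity), and no two of those can share a tape, so at least 9 tapes are needed.
So 9 is already optimal.

0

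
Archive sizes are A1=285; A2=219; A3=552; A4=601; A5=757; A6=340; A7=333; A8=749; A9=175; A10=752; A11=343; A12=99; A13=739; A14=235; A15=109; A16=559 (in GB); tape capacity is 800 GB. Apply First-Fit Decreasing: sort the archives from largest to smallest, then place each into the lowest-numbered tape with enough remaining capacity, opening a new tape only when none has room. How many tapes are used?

9 tapes

Sorted descending: 757, 752, 749, 739, 601, 559, 552, 343, 340, 333, 285, 235, 219, 175, 109, 99.
757 GB → tape 1 (remaining 43 GB)
752 GB → tape 2 (remaining 48 GB)
749 GB → tape 3 (remaining 51 GB)
739 GB → tape 4 (remaining 61 GB)
601 GB → tape 5 (remaining 199 GB)
559 GB → tape 6 (remaining 241 GB)
552 GB → tape 7 (remaining 248 GB)
343 GB → tape 8 (remaining 457 GB)
340 GB → tape 8 (remaining 117 GB)
333 GB → tape 9 (remaining 467 GB)
285 GB → tape 9 (remaining 182 GB)
235 GB → tape 6 (remaining 6 GB)
219 GB → tape 7 (remaining 29 GB)
175 GB → tape 5 (remaining 24 GB)
109 GB → tape 8 (remaining 8 GB)
99 GB → tape 9 (remaining 83 GB)
Final tapes: [757] [752] [749] [739] [601,175] [559,235] [552,219] [343,340,109] [333,285,99].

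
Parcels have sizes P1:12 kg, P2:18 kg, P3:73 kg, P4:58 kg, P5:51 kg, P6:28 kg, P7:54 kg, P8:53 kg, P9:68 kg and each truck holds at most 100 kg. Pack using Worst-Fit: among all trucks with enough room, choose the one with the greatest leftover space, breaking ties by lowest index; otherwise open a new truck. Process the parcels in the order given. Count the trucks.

6

truck 1: place P1 (12 kg), 88 kg left
truck 1: place P2 (18 kg), 70 kg left
truck 2: place P3 (73 kg), 27 kg left
truck 1: place P4 (58 kg), 12 kg left
truck 3: place P5 (51 kg), 49 kg left
truck 3: place P6 (28 kg), 21 kg left
truck 4: place P7 (54 kg), 46 kg left
truck 5: place P8 (53 kg), 47 kg left
truck 6: place P9 (68 kg), 32 kg left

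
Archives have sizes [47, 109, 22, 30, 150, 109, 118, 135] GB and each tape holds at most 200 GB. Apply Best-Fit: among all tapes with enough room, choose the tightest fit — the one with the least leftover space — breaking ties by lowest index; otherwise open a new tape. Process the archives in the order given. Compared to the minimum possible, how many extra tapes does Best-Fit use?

Best-Fit: [47,109,22] [30,150] [109] [118] [135] → 5 tapes.
5 archives exceed 100 GB (half the capacity), and no two of those can share a tape, so at least 5 tapes are needed.
So 5 is already optimal.

0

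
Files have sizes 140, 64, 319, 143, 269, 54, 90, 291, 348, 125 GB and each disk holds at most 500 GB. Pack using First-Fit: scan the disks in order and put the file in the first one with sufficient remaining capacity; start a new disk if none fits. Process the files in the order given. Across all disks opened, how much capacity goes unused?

140 GB → disk 1 (remaining 360 GB)
64 GB → disk 1 (remaining 296 GB)
319 GB → disk 2 (remaining 181 GB)
143 GB → disk 1 (remaining 153 GB)
269 GB → disk 3 (remaining 231 GB)
54 GB → disk 1 (remaining 99 GB)
90 GB → disk 1 (remaining 9 GB)
291 GB → disk 4 (remaining 209 GB)
348 GB → disk 5 (remaining 152 GB)
125 GB → disk 2 (remaining 56 GB)
5 disks × 500 GB = 2500 GB; used 1843 GB; unused 657 GB.

657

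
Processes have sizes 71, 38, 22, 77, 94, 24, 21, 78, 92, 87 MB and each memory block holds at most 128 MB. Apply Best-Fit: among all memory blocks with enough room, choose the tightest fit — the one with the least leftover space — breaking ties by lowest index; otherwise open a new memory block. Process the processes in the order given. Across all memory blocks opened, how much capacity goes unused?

164

memory block 1: place 71 MB, 57 MB left
memory block 1: place 38 MB, 19 MB left
memory block 2: place 22 MB, 106 MB left
memory block 2: place 77 MB, 29 MB left
memory block 3: place 94 MB, 34 MB left
memory block 2: place 24 MB, 5 MB left
memory block 3: place 21 MB, 13 MB left
memory block 4: place 78 MB, 50 MB left
memory block 5: place 92 MB, 36 MB left
memory block 6: place 87 MB, 41 MB left
6 memory blocks × 128 MB = 768 MB; used 604 MB; unused 164 MB.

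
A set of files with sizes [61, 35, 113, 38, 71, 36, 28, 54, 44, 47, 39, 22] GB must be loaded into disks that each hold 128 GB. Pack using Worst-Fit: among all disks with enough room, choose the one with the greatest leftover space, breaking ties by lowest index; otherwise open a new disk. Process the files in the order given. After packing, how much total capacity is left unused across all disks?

180

disk 1: place 61 GB, 67 GB left
disk 1: place 35 GB, 32 GB left
disk 2: place 113 GB, 15 GB left
disk 3: place 38 GB, 90 GB left
disk 3: place 71 GB, 19 GB left
disk 4: place 36 GB, 92 GB left
disk 4: place 28 GB, 64 GB left
disk 4: place 54 GB, 10 GB left
disk 5: place 44 GB, 84 GB left
disk 5: place 47 GB, 37 GB left
disk 6: place 39 GB, 89 GB left
disk 6: place 22 GB, 67 GB left
6 disks × 128 GB = 768 GB; used 588 GB; unused 180 GB.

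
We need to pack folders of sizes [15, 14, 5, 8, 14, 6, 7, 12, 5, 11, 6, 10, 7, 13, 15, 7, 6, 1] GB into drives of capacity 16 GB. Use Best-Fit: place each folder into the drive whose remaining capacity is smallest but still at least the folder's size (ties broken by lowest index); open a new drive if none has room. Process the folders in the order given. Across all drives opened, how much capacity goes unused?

30

drive 1: place 15 GB, 1 GB left
drive 2: place 14 GB, 2 GB left
drive 3: place 5 GB, 11 GB left
drive 3: place 8 GB, 3 GB left
drive 4: place 14 GB, 2 GB left
drive 5: place 6 GB, 10 GB left
drive 5: place 7 GB, 3 GB left
drive 6: place 12 GB, 4 GB left
drive 7: place 5 GB, 11 GB left
drive 7: place 11 GB, 0 GB left
drive 8: place 6 GB, 10 GB left
drive 8: place 10 GB, 0 GB left
drive 9: place 7 GB, 9 GB left
drive 10: place 13 GB, 3 GB left
drive 11: place 15 GB, 1 GB left
drive 9: place 7 GB, 2 GB left
drive 12: place 6 GB, 10 GB left
drive 1: place 1 GB, 0 GB left
12 drives × 16 GB = 192 GB; used 162 GB; unused 30 GB.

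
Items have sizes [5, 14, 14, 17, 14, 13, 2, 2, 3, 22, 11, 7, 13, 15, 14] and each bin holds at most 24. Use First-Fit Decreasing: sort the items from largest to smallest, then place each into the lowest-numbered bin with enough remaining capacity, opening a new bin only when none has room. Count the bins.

9

Sorted descending: 22, 17, 15, 14, 14, 14, 14, 13, 13, 11, 7, 5, 3, 2, 2.
22 → bin 1 (remaining 2)
17 → bin 2 (remaining 7)
15 → bin 3 (remaining 9)
14 → bin 4 (remaining 10)
14 → bin 5 (remaining 10)
14 → bin 6 (remaining 10)
14 → bin 7 (remaining 10)
13 → bin 8 (remaining 11)
13 → bin 9 (remaining 11)
11 → bin 8 (remaining 0)
7 → bin 2 (remaining 0)
5 → bin 3 (remaining 4)
3 → bin 3 (remaining 1)
2 → bin 1 (remaining 0)
2 → bin 4 (remaining 8)
Final bins: [22,2] [17,7] [15,5,3] [14,2] [14] [14] [14] [13,11] [13].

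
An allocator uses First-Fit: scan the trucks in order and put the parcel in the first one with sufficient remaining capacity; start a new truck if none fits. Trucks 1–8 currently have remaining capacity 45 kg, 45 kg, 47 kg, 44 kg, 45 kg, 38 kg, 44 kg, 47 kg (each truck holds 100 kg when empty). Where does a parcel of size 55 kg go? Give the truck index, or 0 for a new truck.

0

No truck has ≥ 55 kg free, so a new truck is opened.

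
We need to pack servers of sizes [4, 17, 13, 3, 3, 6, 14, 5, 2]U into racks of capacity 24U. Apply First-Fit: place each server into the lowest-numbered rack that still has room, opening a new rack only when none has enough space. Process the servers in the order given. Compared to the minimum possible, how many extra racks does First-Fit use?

First-Fit: [4,17,3] [13,3,6,2] [14,5] → 3 racks.
Total size 67U; any packing needs at least ⌈67/24⌉ = 3 racks.
So 3 is already optimal.

0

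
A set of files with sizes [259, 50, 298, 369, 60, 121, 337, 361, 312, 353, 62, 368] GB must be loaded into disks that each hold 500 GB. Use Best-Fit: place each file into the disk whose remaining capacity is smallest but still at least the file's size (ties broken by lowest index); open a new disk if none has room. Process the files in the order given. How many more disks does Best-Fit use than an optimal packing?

Best-Fit: [259,50,121,62] [298] [369,60] [337] [361] [312] [353] [368] → 8 disks.
8 files exceed 250 GB (half the capacity), and no two of those can share a disk, so at least 8 disks are needed.
So 8 is already optimal.

0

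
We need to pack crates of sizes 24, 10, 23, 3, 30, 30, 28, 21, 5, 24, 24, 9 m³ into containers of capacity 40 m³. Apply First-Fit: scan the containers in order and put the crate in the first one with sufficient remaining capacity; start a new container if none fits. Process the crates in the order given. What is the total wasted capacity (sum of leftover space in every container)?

89

container 1: place 24 m³, 16 m³ left
container 1: place 10 m³, 6 m³ left
container 2: place 23 m³, 17 m³ left
container 1: place 3 m³, 3 m³ left
container 3: place 30 m³, 10 m³ left
container 4: place 30 m³, 10 m³ left
container 5: place 28 m³, 12 m³ left
container 6: place 21 m³, 19 m³ left
container 2: place 5 m³, 12 m³ left
container 7: place 24 m³, 16 m³ left
container 8: place 24 m³, 16 m³ left
container 2: place 9 m³, 3 m³ left
8 containers × 40 m³ = 320 m³; used 231 m³; unused 89 m³.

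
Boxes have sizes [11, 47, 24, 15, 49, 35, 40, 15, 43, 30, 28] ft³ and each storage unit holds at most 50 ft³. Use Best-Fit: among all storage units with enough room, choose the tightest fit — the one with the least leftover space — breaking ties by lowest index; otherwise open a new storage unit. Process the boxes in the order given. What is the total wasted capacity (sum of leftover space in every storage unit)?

63

Put 11 ft³ in storage unit 1; 39 ft³ remain.
Put 47 ft³ in storage unit 2; 3 ft³ remain.
Put 24 ft³ in storage unit 1; 15 ft³ remain.
Put 15 ft³ in storage unit 1; 0 ft³ remain.
Put 49 ft³ in storage unit 3; 1 ft³ remain.
Put 35 ft³ in storage unit 4; 15 ft³ remain.
Put 40 ft³ in storage unit 5; 10 ft³ remain.
Put 15 ft³ in storage unit 4; 0 ft³ remain.
Put 43 ft³ in storage unit 6; 7 ft³ remain.
Put 30 ft³ in storage unit 7; 20 ft³ remain.
Put 28 ft³ in storage unit 8; 22 ft³ remain.
8 storage units × 50 ft³ = 400 ft³; used 337 ft³; unused 63 ft³.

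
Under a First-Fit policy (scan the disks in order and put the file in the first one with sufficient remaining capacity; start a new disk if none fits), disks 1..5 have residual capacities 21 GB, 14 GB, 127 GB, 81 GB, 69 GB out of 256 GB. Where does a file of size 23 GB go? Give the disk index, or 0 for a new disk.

Disks with room: disk 3 (127 GB), disk 4 (81 GB), disk 5 (69 GB).
The first with room is disk 3.

3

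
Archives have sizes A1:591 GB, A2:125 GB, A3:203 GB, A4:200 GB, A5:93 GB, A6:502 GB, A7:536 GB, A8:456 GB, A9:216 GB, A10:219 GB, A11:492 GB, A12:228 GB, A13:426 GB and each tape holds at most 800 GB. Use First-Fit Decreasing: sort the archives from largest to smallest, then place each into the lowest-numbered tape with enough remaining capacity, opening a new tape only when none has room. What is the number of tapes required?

Sorted descending: 591, 536, 502, 492, 456, 426, 228, 219, 216, 203, 200, 125, 93.
tape 1: place 591 GB, 209 GB left
tape 2: place 536 GB, 264 GB left
tape 3: place 502 GB, 298 GB left
tape 4: place 492 GB, 308 GB left
tape 5: place 456 GB, 344 GB left
tape 6: place 426 GB, 374 GB left
tape 2: place 228 GB, 36 GB left
tape 3: place 219 GB, 79 GB left
tape 4: place 216 GB, 92 GB left
tape 1: place 203 GB, 6 GB left
tape 5: place 200 GB, 144 GB left
tape 5: place 125 GB, 19 GB left
tape 6: place 93 GB, 281 GB left

6 tapes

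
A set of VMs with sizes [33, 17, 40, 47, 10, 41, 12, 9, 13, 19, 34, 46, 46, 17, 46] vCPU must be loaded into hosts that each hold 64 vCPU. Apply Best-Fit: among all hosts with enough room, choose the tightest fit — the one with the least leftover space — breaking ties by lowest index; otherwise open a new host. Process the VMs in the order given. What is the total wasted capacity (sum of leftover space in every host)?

host 1: place 33 vCPU, 31 vCPU left
host 1: place 17 vCPU, 14 vCPU left
host 2: place 40 vCPU, 24 vCPU left
host 3: place 47 vCPU, 17 vCPU left
host 1: place 10 vCPU, 4 vCPU left
host 4: place 41 vCPU, 23 vCPU left
host 3: place 12 vCPU, 5 vCPU left
host 4: place 9 vCPU, 14 vCPU left
host 4: place 13 vCPU, 1 vCPU left
host 2: place 19 vCPU, 5 vCPU left
host 5: place 34 vCPU, 30 vCPU left
host 6: place 46 vCPU, 18 vCPU left
host 7: place 46 vCPU, 18 vCPU left
host 6: place 17 vCPU, 1 vCPU left
host 8: place 46 vCPU, 18 vCPU left
8 hosts × 64 vCPU = 512 vCPU; used 430 vCPU; unused 82 vCPU.

82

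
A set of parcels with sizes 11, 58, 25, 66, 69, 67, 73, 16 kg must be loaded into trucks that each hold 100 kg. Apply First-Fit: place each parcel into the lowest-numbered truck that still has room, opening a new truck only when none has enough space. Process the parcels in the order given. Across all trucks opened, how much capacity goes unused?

Put 11 kg in truck 1; 89 kg remain.
Put 58 kg in truck 1; 31 kg remain.
Put 25 kg in truck 1; 6 kg remain.
Put 66 kg in truck 2; 34 kg remain.
Put 69 kg in truck 3; 31 kg remain.
Put 67 kg in truck 4; 33 kg remain.
Put 73 kg in truck 5; 27 kg remain.
Put 16 kg in truck 2; 18 kg remain.
5 trucks × 100 kg = 500 kg; used 385 kg; unused 115 kg.

115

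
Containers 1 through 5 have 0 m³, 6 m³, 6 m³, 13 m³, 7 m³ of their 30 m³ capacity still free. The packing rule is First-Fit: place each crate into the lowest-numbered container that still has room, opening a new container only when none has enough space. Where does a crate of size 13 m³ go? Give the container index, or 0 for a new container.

Containers with room: container 4 (13 m³).
The first with room is container 4.

4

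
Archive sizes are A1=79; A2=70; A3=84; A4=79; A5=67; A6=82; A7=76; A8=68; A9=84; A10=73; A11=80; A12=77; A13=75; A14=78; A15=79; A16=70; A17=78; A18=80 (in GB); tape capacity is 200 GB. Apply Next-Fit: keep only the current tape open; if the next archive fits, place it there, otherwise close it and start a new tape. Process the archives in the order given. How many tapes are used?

9

A1 (79 GB) → tape 1 (remaining 121 GB)
A2 (70 GB) → tape 1 (remaining 51 GB)
A3 (84 GB) → tape 2 (remaining 116 GB)
A4 (79 GB) → tape 2 (remaining 37 GB)
A5 (67 GB) → tape 3 (remaining 133 GB)
A6 (82 GB) → tape 3 (remaining 51 GB)
A7 (76 GB) → tape 4 (remaining 124 GB)
A8 (68 GB) → tape 4 (remaining 56 GB)
A9 (84 GB) → tape 5 (remaining 116 GB)
A10 (73 GB) → tape 5 (remaining 43 GB)
A11 (80 GB) → tape 6 (remaining 120 GB)
A12 (77 GB) → tape 6 (remaining 43 GB)
A13 (75 GB) → tape 7 (remaining 125 GB)
A14 (78 GB) → tape 7 (remaining 47 GB)
A15 (79 GB) → tape 8 (remaining 121 GB)
A16 (70 GB) → tape 8 (remaining 51 GB)
A17 (78 GB) → tape 9 (remaining 122 GB)
A18 (80 GB) → tape 9 (remaining 42 GB)
Final tapes: [79,70] [84,79] [67,82] [76,68] [84,73] [80,77] [75,78] [79,70] [78,80].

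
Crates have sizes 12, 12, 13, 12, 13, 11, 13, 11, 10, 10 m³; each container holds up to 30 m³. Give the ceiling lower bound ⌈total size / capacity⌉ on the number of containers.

Total size = 12 + 12 + 13 + 12 + 13 + 11 + 13 + 11 + 10 + 10 = 117 m³.
⌈117 / 30⌉ = 4.

4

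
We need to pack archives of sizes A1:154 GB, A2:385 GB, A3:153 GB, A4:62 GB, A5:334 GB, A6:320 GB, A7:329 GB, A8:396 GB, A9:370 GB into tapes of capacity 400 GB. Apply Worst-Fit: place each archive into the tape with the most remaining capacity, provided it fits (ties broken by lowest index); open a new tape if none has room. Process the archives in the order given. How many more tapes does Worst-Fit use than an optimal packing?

Worst-Fit: [154,153,62] [385] [334] [320] [329] [396] [370] → 7 tapes.
Total size 2503 GB; any packing needs at least ⌈2503/400⌉ = 7 tapes.
So 7 is already optimal.

0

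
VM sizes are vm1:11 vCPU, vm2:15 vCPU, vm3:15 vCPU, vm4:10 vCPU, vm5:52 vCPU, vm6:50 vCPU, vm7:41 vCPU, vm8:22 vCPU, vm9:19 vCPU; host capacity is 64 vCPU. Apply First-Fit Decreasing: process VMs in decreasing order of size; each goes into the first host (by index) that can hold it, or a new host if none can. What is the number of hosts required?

4

Sorted descending: 52, 50, 41, 22, 19, 15, 15, 11, 10.
host 1: place 52 vCPU, 12 vCPU left
host 2: place 50 vCPU, 14 vCPU left
host 3: place 41 vCPU, 23 vCPU left
host 3: place 22 vCPU, 1 vCPU left
host 4: place 19 vCPU, 45 vCPU left
host 4: place 15 vCPU, 30 vCPU left
host 4: place 15 vCPU, 15 vCPU left
host 1: place 11 vCPU, 1 vCPU left
host 2: place 10 vCPU, 4 vCPU left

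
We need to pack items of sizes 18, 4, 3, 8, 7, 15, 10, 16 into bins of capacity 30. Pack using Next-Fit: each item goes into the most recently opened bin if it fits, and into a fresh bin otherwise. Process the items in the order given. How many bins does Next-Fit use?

3

bin 1: place 18, 12 left
bin 1: place 4, 8 left
bin 1: place 3, 5 left
bin 2: place 8, 22 left
bin 2: place 7, 15 left
bin 2: place 15, 0 left
bin 3: place 10, 20 left
bin 3: place 16, 4 left
Final bins: [18,4,3] [8,7,15] [10,16].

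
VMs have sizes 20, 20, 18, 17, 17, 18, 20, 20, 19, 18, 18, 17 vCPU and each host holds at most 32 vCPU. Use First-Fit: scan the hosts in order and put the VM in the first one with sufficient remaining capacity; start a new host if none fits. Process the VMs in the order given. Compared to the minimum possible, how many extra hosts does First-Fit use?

First-Fit: [20] [20] [18] [17] [17] [18] [20] [20] [19] [18] [18] [17] → 12 hosts.
12 VMs exceed 16 vCPU (half the capacity), and no two of those can share a host, so at least 12 hosts are needed.
So 12 is already optimal.

0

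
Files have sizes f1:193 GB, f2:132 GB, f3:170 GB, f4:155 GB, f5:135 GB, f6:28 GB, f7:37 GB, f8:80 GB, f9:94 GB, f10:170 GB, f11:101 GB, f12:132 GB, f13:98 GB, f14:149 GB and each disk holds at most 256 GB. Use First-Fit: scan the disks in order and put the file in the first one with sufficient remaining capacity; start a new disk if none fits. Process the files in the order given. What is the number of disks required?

f1 (193 GB) → disk 1 (remaining 63 GB)
f2 (132 GB) → disk 2 (remaining 124 GB)
f3 (170 GB) → disk 3 (remaining 86 GB)
f4 (155 GB) → disk 4 (remaining 101 GB)
f5 (135 GB) → disk 5 (remaining 121 GB)
f6 (28 GB) → disk 1 (remaining 35 GB)
f7 (37 GB) → disk 2 (remaining 87 GB)
f8 (80 GB) → disk 2 (remaining 7 GB)
f9 (94 GB) → disk 4 (remaining 7 GB)
f10 (170 GB) → disk 6 (remaining 86 GB)
f11 (101 GB) → disk 5 (remaining 20 GB)
f12 (132 GB) → disk 7 (remaining 124 GB)
f13 (98 GB) → disk 7 (remaining 26 GB)
f14 (149 GB) → disk 8 (remaining 107 GB)
Final disks: [193,28] [132,37,80] [170] [155,94] [135,101] [170] [132,98] [149].

8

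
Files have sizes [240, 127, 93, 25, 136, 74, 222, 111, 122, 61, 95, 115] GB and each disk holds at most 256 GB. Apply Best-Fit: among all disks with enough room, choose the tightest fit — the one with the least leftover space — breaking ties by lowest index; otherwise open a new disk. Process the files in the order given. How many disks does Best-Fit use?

7

Put 240 GB in disk 1; 16 GB remain.
Put 127 GB in disk 2; 129 GB remain.
Put 93 GB in disk 2; 36 GB remain.
Put 25 GB in disk 2; 11 GB remain.
Put 136 GB in disk 3; 120 GB remain.
Put 74 GB in disk 3; 46 GB remain.
Put 222 GB in disk 4; 34 GB remain.
Put 111 GB in disk 5; 145 GB remain.
Put 122 GB in disk 5; 23 GB remain.
Put 61 GB in disk 6; 195 GB remain.
Put 95 GB in disk 6; 100 GB remain.
Put 115 GB in disk 7; 141 GB remain.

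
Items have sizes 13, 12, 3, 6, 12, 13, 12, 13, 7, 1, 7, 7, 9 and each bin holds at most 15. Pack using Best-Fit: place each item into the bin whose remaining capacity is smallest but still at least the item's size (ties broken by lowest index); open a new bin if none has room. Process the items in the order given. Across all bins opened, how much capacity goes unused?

Put 13 in bin 1; 2 remain.
Put 12 in bin 2; 3 remain.
Put 3 in bin 2; 0 remain.
Put 6 in bin 3; 9 remain.
Put 12 in bin 4; 3 remain.
Put 13 in bin 5; 2 remain.
Put 12 in bin 6; 3 remain.
Put 13 in bin 7; 2 remain.
Put 7 in bin 3; 2 remain.
Put 1 in bin 1; 1 remain.
Put 7 in bin 8; 8 remain.
Put 7 in bin 8; 1 remain.
Put 9 in bin 9; 6 remain.
9 bins × 15 = 135; used 115; unused 20.

20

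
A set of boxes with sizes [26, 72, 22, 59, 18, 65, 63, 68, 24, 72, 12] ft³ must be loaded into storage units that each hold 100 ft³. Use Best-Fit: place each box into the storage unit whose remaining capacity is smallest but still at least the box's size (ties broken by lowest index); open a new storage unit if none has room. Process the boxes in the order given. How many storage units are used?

storage unit 1: place 26 ft³, 74 ft³ left
storage unit 1: place 72 ft³, 2 ft³ left
storage unit 2: place 22 ft³, 78 ft³ left
storage unit 2: place 59 ft³, 19 ft³ left
storage unit 2: place 18 ft³, 1 ft³ left
storage unit 3: place 65 ft³, 35 ft³ left
storage unit 4: place 63 ft³, 37 ft³ left
storage unit 5: place 68 ft³, 32 ft³ left
storage unit 5: place 24 ft³, 8 ft³ left
storage unit 6: place 72 ft³, 28 ft³ left
storage unit 6: place 12 ft³, 16 ft³ left
Final storage units: [26,72] [22,59,18] [65] [63] [68,24] [72,12].

6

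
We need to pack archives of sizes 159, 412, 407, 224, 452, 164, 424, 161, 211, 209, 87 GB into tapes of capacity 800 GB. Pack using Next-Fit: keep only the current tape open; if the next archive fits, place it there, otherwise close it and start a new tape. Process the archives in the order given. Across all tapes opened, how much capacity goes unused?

1090

tape 1: place 159 GB, 641 GB left
tape 1: place 412 GB, 229 GB left
tape 2: place 407 GB, 393 GB left
tape 2: place 224 GB, 169 GB left
tape 3: place 452 GB, 348 GB left
tape 3: place 164 GB, 184 GB left
tape 4: place 424 GB, 376 GB left
tape 4: place 161 GB, 215 GB left
tape 4: place 211 GB, 4 GB left
tape 5: place 209 GB, 591 GB left
tape 5: place 87 GB, 504 GB left
5 tapes × 800 GB = 4000 GB; used 2910 GB; unused 1090 GB.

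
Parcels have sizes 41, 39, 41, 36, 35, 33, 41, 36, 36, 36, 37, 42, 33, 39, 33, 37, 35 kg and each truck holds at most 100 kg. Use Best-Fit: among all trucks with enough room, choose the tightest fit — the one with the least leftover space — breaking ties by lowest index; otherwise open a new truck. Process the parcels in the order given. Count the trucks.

9 trucks

truck 1: place 41 kg, 59 kg left
truck 1: place 39 kg, 20 kg left
truck 2: place 41 kg, 59 kg left
truck 2: place 36 kg, 23 kg left
truck 3: place 35 kg, 65 kg left
truck 3: place 33 kg, 32 kg left
truck 4: place 41 kg, 59 kg left
truck 4: place 36 kg, 23 kg left
truck 5: place 36 kg, 64 kg left
truck 5: place 36 kg, 28 kg left
truck 6: place 37 kg, 63 kg left
truck 6: place 42 kg, 21 kg left
truck 7: place 33 kg, 67 kg left
truck 7: place 39 kg, 28 kg left
truck 8: place 33 kg, 67 kg left
truck 8: place 37 kg, 30 kg left
truck 9: place 35 kg, 65 kg left
Final trucks: [41,39] [41,36] [35,33] [41,36] [36,36] [37,42] [33,39] [33,37] [35].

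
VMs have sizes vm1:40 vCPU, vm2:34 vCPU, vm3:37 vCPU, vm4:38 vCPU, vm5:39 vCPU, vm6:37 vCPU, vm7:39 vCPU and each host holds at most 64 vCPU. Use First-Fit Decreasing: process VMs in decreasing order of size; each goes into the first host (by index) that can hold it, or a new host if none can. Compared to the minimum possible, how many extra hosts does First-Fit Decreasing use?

0

First-Fit Decreasing: [40] [39] [39] [38] [37] [37] [34] → 7 hosts.
7 VMs exceed 32 vCPU (half the capacity), and no two of those can share a host, so at least 7 hosts are needed.
So 7 is already optimal.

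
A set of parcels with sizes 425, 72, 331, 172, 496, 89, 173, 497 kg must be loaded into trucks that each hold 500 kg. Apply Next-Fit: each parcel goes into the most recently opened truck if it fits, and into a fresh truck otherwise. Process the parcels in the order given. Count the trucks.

6

425 kg → truck 1 (remaining 75 kg)
72 kg → truck 1 (remaining 3 kg)
331 kg → truck 2 (remaining 169 kg)
172 kg → truck 3 (remaining 328 kg)
496 kg → truck 4 (remaining 4 kg)
89 kg → truck 5 (remaining 411 kg)
173 kg → truck 5 (remaining 238 kg)
497 kg → truck 6 (remaining 3 kg)
Final trucks: [425,72] [331] [172] [496] [89,173] [497].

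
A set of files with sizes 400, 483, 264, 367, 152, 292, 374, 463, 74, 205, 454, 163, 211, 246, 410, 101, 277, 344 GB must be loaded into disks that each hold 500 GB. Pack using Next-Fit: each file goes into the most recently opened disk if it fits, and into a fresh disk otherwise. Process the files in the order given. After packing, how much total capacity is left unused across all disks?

1720

Put 400 GB in disk 1; 100 GB remain.
Put 483 GB in disk 2; 17 GB remain.
Put 264 GB in disk 3; 236 GB remain.
Put 367 GB in disk 4; 133 GB remain.
Put 152 GB in disk 5; 348 GB remain.
Put 292 GB in disk 5; 56 GB remain.
Put 374 GB in disk 6; 126 GB remain.
Put 463 GB in disk 7; 37 GB remain.
Put 74 GB in disk 8; 426 GB remain.
Put 205 GB in disk 8; 221 GB remain.
Put 454 GB in disk 9; 46 GB remain.
Put 163 GB in disk 10; 337 GB remain.
Put 211 GB in disk 10; 126 GB remain.
Put 246 GB in disk 11; 254 GB remain.
Put 410 GB in disk 12; 90 GB remain.
Put 101 GB in disk 13; 399 GB remain.
Put 277 GB in disk 13; 122 GB remain.
Put 344 GB in disk 14; 156 GB remain.
14 disks × 500 GB = 7000 GB; used 5280 GB; unused 1720 GB.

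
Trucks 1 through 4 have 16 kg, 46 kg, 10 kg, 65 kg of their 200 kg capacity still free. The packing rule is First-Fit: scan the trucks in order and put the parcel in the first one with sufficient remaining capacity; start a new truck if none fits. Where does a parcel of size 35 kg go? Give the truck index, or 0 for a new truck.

2

Trucks with room: truck 2 (46 kg), truck 4 (65 kg).
The first with room is truck 2.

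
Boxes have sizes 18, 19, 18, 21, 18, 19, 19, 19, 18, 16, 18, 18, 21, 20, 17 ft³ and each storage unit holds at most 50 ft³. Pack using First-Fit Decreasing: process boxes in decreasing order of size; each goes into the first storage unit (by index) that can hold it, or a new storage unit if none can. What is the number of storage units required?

Sorted descending: 21, 21, 20, 19, 19, 19, 19, 18, 18, 18, 18, 18, 18, 17, 16.
Put 21 ft³ in storage unit 1; 29 ft³ remain.
Put 21 ft³ in storage unit 1; 8 ft³ remain.
Put 20 ft³ in storage unit 2; 30 ft³ remain.
Put 19 ft³ in storage unit 2; 11 ft³ remain.
Put 19 ft³ in storage unit 3; 31 ft³ remain.
Put 19 ft³ in storage unit 3; 12 ft³ remain.
Put 19 ft³ in storage unit 4; 31 ft³ remain.
Put 18 ft³ in storage unit 4; 13 ft³ remain.
Put 18 ft³ in storage unit 5; 32 ft³ remain.
Put 18 ft³ in storage unit 5; 14 ft³ remain.
Put 18 ft³ in storage unit 6; 32 ft³ remain.
Put 18 ft³ in storage unit 6; 14 ft³ remain.
Put 18 ft³ in storage unit 7; 32 ft³ remain.
Put 17 ft³ in storage unit 7; 15 ft³ remain.
Put 16 ft³ in storage unit 8; 34 ft³ remain.

8 storage units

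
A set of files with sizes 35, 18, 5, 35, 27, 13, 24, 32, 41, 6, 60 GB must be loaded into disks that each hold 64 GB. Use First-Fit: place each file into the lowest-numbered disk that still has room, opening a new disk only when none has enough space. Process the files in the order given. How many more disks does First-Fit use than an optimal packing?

1

First-Fit: [35,18,5,6] [35,27] [13,24] [32] [41] [60] → 6 disks.
Total size 296 GB; any packing needs at least ⌈296/64⌉ = 5 disks.
An optimal packing achieves that bound: [60] [41,18,5] [35,27] [35,24] [32,13,6] → 5 disks.
Excess: 6 − 5 = 1.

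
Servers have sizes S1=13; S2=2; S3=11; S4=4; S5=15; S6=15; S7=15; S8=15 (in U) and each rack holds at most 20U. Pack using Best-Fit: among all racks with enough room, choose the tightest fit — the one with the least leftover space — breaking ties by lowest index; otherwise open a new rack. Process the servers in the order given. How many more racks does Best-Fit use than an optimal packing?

0

Best-Fit: [13,2,4] [11] [15] [15] [15] [15] → 6 racks.
6 servers exceed 10U (half the capacity), and no two of those can share a rack, so at least 6 racks are needed.
So 6 is already optimal.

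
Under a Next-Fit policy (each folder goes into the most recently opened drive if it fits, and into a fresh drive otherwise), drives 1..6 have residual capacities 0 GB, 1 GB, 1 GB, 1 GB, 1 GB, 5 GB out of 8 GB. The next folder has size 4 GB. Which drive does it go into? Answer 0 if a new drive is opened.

Next-Fit only looks at drive 6, which has 5 GB free.
4 GB fits there.

6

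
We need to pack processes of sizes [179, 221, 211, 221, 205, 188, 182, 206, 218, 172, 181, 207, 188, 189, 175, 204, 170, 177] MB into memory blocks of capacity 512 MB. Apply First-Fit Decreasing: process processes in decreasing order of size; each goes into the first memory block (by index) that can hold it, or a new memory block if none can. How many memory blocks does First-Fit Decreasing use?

9 memory blocks

Sorted descending: 221, 221, 218, 211, 207, 206, 205, 204, 189, 188, 188, 182, 181, 179, 177, 175, 172, 170.
Put 221 MB in memory block 1; 291 MB remain.
Put 221 MB in memory block 1; 70 MB remain.
Put 218 MB in memory block 2; 294 MB remain.
Put 211 MB in memory block 2; 83 MB remain.
Put 207 MB in memory block 3; 305 MB remain.
Put 206 MB in memory block 3; 99 MB remain.
Put 205 MB in memory block 4; 307 MB remain.
Put 204 MB in memory block 4; 103 MB remain.
Put 189 MB in memory block 5; 323 MB remain.
Put 188 MB in memory block 5; 135 MB remain.
Put 188 MB in memory block 6; 324 MB remain.
Put 182 MB in memory block 6; 142 MB remain.
Put 181 MB in memory block 7; 331 MB remain.
Put 179 MB in memory block 7; 152 MB remain.
Put 177 MB in memory block 8; 335 MB remain.
Put 175 MB in memory block 8; 160 MB remain.
Put 172 MB in memory block 9; 340 MB remain.
Put 170 MB in memory block 9; 170 MB remain.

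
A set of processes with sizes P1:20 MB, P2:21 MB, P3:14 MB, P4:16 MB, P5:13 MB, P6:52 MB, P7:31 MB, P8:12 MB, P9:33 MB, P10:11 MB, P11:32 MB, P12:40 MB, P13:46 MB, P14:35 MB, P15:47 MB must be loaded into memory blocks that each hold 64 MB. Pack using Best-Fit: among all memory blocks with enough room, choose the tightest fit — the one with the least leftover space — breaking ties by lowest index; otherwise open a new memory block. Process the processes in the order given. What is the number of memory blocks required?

memory block 1: place P1 (20 MB), 44 MB left
memory block 1: place P2 (21 MB), 23 MB left
memory block 1: place P3 (14 MB), 9 MB left
memory block 2: place P4 (16 MB), 48 MB left
memory block 2: place P5 (13 MB), 35 MB left
memory block 3: place P6 (52 MB), 12 MB left
memory block 2: place P7 (31 MB), 4 MB left
memory block 3: place P8 (12 MB), 0 MB left
memory block 4: place P9 (33 MB), 31 MB left
memory block 4: place P10 (11 MB), 20 MB left
memory block 5: place P11 (32 MB), 32 MB left
memory block 6: place P12 (40 MB), 24 MB left
memory block 7: place P13 (46 MB), 18 MB left
memory block 8: place P14 (35 MB), 29 MB left
memory block 9: place P15 (47 MB), 17 MB left

9 memory blocks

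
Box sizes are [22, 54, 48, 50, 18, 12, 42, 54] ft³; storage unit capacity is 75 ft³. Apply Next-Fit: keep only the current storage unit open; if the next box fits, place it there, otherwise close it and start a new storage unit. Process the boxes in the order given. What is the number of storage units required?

6 storage units

22 ft³ → storage unit 1 (remaining 53 ft³)
54 ft³ → storage unit 2 (remaining 21 ft³)
48 ft³ → storage unit 3 (remaining 27 ft³)
50 ft³ → storage unit 4 (remaining 25 ft³)
18 ft³ → storage unit 4 (remaining 7 ft³)
12 ft³ → storage unit 5 (remaining 63 ft³)
42 ft³ → storage unit 5 (remaining 21 ft³)
54 ft³ → storage unit 6 (remaining 21 ft³)
Final storage units: [22] [54] [48] [50,18] [12,42] [54].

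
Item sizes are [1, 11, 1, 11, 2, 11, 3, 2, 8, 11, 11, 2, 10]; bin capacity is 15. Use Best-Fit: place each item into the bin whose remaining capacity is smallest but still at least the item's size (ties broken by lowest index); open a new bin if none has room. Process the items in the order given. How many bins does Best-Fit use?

7

1 → bin 1 (remaining 14)
11 → bin 1 (remaining 3)
1 → bin 1 (remaining 2)
11 → bin 2 (remaining 4)
2 → bin 1 (remaining 0)
11 → bin 3 (remaining 4)
3 → bin 2 (remaining 1)
2 → bin 3 (remaining 2)
8 → bin 4 (remaining 7)
11 → bin 5 (remaining 4)
11 → bin 6 (remaining 4)
2 → bin 3 (remaining 0)
10 → bin 7 (remaining 5)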